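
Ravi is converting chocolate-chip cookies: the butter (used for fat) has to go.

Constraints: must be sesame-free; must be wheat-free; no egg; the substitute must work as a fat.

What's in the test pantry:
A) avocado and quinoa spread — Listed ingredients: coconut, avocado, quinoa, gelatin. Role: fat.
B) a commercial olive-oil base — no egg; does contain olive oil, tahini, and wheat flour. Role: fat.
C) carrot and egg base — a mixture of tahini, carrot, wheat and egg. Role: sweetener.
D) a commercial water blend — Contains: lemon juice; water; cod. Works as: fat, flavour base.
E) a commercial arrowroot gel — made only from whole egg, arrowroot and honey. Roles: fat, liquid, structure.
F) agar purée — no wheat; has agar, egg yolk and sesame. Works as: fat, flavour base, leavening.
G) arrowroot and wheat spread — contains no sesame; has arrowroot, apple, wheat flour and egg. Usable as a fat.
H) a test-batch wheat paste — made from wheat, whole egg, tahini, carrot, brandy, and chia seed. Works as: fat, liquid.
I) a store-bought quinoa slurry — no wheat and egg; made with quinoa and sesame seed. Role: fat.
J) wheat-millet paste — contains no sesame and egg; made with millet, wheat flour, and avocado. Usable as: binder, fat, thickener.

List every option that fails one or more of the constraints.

B, C, E, F, G, H, I, J

A: coconut and gelatin etc. — none of it excluded — OK
B: has tahini, so not sesame-free; has wheat flour, so not wheat-free — out
C: not usable as a fat; has tahini, so not sesame-free (and 2 more) — no
D: works as a fat, no egg, no sesame — OK
E: has whole egg, so not egg-free — out
F: has sesame, so not sesame-free; has egg yolk, so not egg-free — out
G: has wheat flour, so not wheat-free; has egg, so not egg-free — reject
H: has tahini, so not sesame-free; has wheat, so not wheat-free (and 1 more) — no
I: has sesame seed, so not sesame-free — out
J: has wheat flour, so not wheat-free — no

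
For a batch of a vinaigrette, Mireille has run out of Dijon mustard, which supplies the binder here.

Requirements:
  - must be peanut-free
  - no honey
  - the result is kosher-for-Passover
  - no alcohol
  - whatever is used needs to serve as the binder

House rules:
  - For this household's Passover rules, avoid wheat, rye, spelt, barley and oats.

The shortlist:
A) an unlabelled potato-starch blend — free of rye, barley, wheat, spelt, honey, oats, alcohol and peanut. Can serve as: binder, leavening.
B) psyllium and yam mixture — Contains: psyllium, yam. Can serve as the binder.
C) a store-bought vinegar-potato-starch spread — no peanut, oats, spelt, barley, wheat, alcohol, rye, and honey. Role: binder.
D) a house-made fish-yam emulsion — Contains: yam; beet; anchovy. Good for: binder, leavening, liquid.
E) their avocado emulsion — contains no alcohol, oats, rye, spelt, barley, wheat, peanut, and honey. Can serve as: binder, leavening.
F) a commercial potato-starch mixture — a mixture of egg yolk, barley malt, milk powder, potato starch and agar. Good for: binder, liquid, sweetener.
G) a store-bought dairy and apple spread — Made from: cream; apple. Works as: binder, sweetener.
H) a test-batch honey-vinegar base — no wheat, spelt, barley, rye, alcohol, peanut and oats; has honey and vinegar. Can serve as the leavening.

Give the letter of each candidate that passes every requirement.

A: works as a binder, kosher-for-Passover, no honey — OK
B: only psyllium and yam; none excluded — valid
C: every rule checks out — valid
D: all constraints satisfied — keep
E: every rule checks out — keep
F: has barley malt, so not kosher-for-Passover — out
G: nothing on the exclusion list — keep
H: not usable as a binder; has honey, so not honey-free — out

A, B, C, D, E, G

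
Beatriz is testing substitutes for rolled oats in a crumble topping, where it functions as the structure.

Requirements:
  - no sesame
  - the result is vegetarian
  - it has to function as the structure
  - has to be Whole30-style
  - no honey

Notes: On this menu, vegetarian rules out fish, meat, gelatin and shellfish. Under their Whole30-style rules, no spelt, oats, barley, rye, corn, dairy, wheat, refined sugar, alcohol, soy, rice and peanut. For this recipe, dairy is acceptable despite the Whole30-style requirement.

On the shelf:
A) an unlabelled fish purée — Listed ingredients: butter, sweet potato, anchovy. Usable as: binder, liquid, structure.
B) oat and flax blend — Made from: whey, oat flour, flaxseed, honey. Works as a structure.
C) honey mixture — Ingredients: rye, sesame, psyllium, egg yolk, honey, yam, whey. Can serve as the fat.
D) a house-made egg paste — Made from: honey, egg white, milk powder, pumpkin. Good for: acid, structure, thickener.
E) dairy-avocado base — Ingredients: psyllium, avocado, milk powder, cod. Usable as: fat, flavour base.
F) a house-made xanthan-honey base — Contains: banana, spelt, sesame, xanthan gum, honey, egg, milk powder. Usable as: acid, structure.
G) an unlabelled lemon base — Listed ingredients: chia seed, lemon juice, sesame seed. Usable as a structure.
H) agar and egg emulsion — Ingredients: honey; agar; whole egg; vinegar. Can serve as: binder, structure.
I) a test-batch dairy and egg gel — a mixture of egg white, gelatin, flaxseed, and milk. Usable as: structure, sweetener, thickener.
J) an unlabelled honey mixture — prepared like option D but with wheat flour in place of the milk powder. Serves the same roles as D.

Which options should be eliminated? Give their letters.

A: has anchovy, so not vegetarian — out
B: has oat flour, so not Whole30-style; has honey, so not honey-free — out
C: not usable as a structure; has rye, so not Whole30-style (and 2 more) — no
D: has honey, so not honey-free — no
E: not usable as a structure; has cod, so not vegetarian — no
F: has spelt, so not Whole30-style; has sesame, so not sesame-free (and 1 more) — reject
G: has sesame seed, so not sesame-free — reject
H: has honey, so not honey-free — reject
I: has gelatin, so not vegetarian — out
J: has wheat flour, so not Whole30-style; has honey, so not honey-free — out

A, B, C, D, E, F, G, H, I, J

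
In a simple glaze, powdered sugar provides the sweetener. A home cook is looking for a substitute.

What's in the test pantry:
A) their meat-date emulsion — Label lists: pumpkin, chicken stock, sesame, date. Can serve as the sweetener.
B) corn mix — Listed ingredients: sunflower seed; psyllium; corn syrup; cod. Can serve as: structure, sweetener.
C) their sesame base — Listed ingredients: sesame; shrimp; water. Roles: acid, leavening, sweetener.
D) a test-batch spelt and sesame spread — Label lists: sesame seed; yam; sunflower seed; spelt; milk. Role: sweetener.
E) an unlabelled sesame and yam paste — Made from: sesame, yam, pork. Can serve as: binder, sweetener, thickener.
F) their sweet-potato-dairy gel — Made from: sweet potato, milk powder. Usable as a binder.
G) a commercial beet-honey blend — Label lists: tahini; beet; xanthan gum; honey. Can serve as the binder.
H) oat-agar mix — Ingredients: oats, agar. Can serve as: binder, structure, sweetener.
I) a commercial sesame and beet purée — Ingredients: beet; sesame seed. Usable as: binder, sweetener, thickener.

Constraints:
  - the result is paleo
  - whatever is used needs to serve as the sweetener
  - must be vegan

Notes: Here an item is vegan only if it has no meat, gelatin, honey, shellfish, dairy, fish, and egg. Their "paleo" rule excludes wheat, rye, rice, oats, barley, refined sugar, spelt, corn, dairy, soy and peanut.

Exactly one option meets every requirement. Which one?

I

A: has chicken stock, so not vegan — out
B: has cod, so not vegan; has corn syrup, so not paleo — out
C: has shrimp, so not vegan — out
D: has milk, so not vegan; has milk, so not paleo — no
E: has pork, so not vegan — no
F: not usable as a sweetener; has milk powder, so not vegan (and 1 more) — out
G: not usable as a sweetener; has honey, so not vegan — out
H: has oats, so not paleo — out
I: vegan, paleo — valid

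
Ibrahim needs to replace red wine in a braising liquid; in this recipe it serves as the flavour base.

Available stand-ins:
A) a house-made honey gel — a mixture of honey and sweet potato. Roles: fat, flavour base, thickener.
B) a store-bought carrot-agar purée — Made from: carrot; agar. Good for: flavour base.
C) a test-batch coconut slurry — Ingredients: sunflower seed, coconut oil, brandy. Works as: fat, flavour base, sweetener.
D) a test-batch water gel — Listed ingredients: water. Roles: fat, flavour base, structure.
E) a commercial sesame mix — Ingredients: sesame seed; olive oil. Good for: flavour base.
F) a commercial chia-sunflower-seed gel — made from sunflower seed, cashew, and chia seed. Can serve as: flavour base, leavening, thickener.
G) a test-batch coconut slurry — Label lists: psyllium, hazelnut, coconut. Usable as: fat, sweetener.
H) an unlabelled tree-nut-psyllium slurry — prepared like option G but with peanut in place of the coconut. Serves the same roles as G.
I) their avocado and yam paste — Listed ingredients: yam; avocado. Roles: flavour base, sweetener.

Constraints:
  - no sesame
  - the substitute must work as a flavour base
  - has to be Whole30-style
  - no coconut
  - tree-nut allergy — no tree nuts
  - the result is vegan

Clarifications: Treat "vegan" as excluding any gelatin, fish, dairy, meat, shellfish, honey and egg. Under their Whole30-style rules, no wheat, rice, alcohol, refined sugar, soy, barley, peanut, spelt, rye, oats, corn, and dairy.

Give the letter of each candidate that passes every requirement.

A: has honey, so not vegan — no
B: nothing on the exclusion list — keep
C: has brandy, so not Whole30-style; has coconut oil, so not coconut-free — reject
D: Whole30-style, no tree nuts — keep
E: has sesame seed, so not sesame-free — reject
F: has cashew, so not tree-nut-free — out
G: not usable as a flavour base; has hazelnut, so not tree-nut-free (and 1 more) — out
H: not usable as a flavour base; has peanut, so not Whole30-style (and 1 more) — out
I: works as a flavour base, no coconut, no tree nuts — valid

B, D, I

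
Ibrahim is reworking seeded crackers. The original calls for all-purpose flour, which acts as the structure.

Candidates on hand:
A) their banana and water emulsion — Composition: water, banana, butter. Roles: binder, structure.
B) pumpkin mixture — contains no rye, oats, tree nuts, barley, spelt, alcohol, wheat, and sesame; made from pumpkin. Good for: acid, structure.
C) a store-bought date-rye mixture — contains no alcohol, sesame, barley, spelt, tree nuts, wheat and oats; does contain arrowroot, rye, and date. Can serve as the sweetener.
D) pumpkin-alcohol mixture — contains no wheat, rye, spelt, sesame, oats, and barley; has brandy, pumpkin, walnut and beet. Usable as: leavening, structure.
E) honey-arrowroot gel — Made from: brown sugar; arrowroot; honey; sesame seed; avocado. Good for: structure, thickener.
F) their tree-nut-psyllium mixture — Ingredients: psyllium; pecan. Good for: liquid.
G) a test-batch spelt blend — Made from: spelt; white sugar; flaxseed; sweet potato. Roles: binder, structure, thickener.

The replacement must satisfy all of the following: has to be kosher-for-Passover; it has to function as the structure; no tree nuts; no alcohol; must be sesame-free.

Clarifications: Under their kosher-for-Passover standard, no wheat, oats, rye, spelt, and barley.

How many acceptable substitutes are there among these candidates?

A: only butter, banana, and water; none excluded — keep
B: no tree nuts, no sesame — OK
C: not usable as a structure; has rye, so not kosher-for-Passover — reject
D: has brandy, so not alcohol-free; has walnut, so not tree-nut-free — reject
E: has sesame seed, so not sesame-free — no
F: not usable as a structure; has pecan, so not tree-nut-free — no
G: has spelt, so not kosher-for-Passover — reject

2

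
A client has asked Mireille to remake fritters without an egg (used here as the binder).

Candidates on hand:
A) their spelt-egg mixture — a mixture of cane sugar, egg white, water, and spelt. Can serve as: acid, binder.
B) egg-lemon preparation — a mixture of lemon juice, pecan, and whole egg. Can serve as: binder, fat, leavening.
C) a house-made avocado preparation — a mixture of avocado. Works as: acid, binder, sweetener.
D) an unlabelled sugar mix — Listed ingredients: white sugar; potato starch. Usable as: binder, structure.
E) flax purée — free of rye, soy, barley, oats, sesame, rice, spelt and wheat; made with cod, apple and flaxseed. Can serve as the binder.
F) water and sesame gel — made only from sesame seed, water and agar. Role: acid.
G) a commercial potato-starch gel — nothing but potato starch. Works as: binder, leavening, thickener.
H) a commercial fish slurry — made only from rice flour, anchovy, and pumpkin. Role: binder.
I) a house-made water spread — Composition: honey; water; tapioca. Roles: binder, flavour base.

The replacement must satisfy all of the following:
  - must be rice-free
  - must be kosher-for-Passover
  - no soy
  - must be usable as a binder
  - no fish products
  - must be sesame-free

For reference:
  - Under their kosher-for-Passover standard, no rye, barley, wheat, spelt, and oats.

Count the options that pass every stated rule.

A: has spelt, so not kosher-for-Passover — no
B: works as a binder, no fish, no rice — valid
C: only avocado; none excluded — valid
D: kosher-for-Passover, no rice — keep
E: has cod, so not fish-free — reject
F: not usable as a binder; has sesame seed, so not sesame-free — reject
G: works as a binder, no sesame, no fish — keep
H: has anchovy, so not fish-free; has rice flour, so not rice-free — out
I: works as a binder, no rice, no soy — valid

5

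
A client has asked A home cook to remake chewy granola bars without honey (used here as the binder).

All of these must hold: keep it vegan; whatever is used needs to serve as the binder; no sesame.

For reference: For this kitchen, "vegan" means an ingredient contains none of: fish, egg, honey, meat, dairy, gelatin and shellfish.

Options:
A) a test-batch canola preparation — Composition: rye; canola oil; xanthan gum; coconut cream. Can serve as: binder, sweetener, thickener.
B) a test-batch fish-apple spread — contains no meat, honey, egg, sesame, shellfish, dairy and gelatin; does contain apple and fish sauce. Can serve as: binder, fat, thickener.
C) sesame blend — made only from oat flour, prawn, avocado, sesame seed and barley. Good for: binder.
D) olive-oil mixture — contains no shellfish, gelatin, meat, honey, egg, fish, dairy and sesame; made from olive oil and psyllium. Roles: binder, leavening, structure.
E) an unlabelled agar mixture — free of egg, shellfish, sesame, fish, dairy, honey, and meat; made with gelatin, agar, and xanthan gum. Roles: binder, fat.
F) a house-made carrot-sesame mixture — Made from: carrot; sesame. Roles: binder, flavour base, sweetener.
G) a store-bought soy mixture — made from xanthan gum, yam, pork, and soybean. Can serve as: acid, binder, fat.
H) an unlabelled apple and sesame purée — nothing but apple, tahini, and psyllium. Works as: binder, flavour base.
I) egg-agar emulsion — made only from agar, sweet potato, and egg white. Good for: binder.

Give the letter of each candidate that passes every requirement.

A, D

A: works as a binder, no sesame, vegan — keep
B: has fish sauce, so not vegan — no
C: has prawn, so not vegan; has sesame seed, so not sesame-free — out
D: no sesame, vegan — OK
E: has gelatin, so not vegan — out
F: has sesame, so not sesame-free — reject
G: has pork, so not vegan — reject
H: has tahini, so not sesame-free — no
I: has egg white, so not vegan — reject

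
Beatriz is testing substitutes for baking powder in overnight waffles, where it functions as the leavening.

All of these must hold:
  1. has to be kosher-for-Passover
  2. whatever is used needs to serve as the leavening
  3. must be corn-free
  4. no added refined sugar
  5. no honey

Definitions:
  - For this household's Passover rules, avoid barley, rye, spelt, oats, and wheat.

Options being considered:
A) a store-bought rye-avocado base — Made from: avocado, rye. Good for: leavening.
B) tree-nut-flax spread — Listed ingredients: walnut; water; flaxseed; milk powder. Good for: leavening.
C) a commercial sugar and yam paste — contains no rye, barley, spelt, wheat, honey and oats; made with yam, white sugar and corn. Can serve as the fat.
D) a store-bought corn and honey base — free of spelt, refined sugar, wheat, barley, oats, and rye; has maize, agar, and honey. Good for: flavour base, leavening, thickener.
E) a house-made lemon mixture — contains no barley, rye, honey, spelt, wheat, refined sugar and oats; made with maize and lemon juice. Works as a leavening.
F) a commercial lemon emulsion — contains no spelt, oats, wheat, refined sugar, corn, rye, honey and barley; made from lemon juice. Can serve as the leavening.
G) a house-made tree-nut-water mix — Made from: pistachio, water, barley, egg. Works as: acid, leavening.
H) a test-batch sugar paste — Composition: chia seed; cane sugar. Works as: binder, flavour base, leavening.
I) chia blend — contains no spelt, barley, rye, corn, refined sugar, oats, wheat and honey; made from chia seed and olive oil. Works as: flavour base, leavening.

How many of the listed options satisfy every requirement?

A: has rye, so not kosher-for-Passover — out
B: milk powder and walnut etc. — none of it excluded — valid
C: not usable as a leavening; has white sugar, so not no-added-sugar (and 1 more) — reject
D: has honey, so not honey-free; has maize, so not corn-free — no
E: has maize, so not corn-free — no
F: works as a leavening, no honey, no corn — OK
G: has barley, so not kosher-for-Passover — no
H: has cane sugar, so not no-added-sugar — out
I: works as a leavening, no corn, no refined sugar — keep

3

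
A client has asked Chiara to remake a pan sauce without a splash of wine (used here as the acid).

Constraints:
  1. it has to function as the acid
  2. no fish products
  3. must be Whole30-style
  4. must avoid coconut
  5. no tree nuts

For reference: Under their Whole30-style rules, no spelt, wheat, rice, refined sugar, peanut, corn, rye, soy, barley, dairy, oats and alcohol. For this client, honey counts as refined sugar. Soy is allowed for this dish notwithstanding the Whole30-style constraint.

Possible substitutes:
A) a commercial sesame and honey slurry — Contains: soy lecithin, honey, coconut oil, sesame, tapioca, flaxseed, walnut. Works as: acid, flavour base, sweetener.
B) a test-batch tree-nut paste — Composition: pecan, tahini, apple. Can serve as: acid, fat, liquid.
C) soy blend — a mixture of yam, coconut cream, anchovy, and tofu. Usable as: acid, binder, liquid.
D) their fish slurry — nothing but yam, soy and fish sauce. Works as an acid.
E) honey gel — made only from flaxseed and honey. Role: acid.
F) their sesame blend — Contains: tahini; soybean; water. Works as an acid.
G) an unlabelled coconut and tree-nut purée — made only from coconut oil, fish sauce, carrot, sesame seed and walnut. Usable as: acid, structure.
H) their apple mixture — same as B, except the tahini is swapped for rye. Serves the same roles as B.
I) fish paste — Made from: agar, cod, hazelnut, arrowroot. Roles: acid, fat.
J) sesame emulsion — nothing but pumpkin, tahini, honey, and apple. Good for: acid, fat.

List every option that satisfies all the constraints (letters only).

F

A: has honey, so not Whole30-style; has walnut, so not tree-nut-free (and 1 more) — no
B: has pecan, so not tree-nut-free — no
C: has coconut cream, so not coconut-free; has anchovy, so not fish-free — out
D: has fish sauce, so not fish-free — reject
E: has honey, so not Whole30-style — out
F: soy is permitted under the Whole30-style carve-out; nothing else excluded — keep
G: has walnut, so not tree-nut-free; has coconut oil, so not coconut-free (and 1 more) — out
H: has rye, so not Whole30-style; has pecan, so not tree-nut-free — reject
I: has hazelnut, so not tree-nut-free; has cod, so not fish-free — out
J: has honey, so not Whole30-style — no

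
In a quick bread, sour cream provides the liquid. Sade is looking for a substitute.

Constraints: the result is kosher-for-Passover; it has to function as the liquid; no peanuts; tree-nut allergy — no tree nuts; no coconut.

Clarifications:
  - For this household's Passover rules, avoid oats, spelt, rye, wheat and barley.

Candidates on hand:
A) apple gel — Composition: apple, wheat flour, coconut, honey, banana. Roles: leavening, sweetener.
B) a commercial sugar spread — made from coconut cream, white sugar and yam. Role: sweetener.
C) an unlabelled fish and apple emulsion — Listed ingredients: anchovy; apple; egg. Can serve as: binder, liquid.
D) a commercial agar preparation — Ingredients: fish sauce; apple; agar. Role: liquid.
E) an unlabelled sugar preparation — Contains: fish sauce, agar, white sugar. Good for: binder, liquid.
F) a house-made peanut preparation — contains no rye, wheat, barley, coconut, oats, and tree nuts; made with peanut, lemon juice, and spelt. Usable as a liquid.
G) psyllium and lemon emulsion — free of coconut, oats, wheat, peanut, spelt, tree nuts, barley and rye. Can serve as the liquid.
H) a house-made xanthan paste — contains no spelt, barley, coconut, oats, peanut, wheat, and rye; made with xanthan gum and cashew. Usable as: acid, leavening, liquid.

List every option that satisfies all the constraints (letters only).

C, D, E, G

A: not usable as a liquid; has wheat flour, so not kosher-for-Passover (and 1 more) — reject
B: not usable as a liquid; has coconut cream, so not coconut-free — no
C: only egg, anchovy and apple; none excluded — OK
D: no coconut, no tree nuts — valid
E: kosher-for-Passover, no coconut — valid
F: has spelt, so not kosher-for-Passover; has peanut, so not peanut-free — out
G: works as a liquid, no coconut, no peanut — OK
H: has cashew, so not tree-nut-free — no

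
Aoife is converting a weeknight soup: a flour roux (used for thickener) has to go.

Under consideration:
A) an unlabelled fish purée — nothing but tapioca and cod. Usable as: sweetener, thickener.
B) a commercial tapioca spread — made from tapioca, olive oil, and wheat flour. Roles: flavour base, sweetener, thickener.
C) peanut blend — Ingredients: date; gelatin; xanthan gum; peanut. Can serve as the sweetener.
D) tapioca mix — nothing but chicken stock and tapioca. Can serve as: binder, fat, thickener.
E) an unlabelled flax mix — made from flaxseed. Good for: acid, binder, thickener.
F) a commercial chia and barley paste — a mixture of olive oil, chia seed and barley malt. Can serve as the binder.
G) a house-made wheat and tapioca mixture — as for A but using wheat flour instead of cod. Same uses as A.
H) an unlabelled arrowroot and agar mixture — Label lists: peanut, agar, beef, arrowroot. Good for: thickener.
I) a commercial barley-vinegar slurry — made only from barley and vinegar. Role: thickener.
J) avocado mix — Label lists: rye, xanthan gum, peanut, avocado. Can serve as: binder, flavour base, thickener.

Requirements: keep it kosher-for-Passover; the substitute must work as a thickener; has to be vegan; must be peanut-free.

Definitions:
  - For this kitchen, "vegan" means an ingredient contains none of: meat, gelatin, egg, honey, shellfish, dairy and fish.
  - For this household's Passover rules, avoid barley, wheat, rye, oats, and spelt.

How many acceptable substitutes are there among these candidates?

A: has cod, so not vegan — no
B: has wheat flour, so not kosher-for-Passover — out
C: not usable as a thickener; has gelatin, so not vegan (and 1 more) — reject
D: has chicken stock, so not vegan — reject
E: vegan, kosher-for-Passover — OK
F: not usable as a thickener; has barley malt, so not kosher-for-Passover — out
G: has wheat flour, so not kosher-for-Passover — reject
H: has beef, so not vegan; has peanut, so not peanut-free — reject
I: has barley, so not kosher-for-Passover — no
J: has rye, so not kosher-for-Passover; has peanut, so not peanut-free — out

1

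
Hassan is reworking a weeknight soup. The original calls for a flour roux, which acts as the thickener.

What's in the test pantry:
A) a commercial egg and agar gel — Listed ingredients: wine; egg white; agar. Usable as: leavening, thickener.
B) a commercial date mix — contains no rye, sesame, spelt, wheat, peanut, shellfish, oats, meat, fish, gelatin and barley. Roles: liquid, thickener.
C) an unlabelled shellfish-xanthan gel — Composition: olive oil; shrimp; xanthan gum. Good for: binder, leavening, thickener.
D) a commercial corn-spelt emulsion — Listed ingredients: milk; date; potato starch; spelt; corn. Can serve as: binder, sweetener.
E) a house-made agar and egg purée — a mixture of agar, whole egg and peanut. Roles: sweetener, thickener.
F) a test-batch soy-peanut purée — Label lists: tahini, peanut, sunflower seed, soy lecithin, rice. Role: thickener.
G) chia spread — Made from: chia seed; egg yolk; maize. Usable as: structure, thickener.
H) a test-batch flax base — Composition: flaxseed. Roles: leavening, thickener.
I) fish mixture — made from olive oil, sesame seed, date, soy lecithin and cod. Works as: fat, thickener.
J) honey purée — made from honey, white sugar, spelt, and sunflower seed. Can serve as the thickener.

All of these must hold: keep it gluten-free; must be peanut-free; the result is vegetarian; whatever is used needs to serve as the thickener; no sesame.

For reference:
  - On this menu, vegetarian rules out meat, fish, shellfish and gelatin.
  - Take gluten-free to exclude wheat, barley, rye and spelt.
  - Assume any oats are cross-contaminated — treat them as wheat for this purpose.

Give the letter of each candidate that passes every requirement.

A: only wine, egg white and agar; none excluded — keep
B: works as a thickener, no sesame, gluten-free — valid
C: has shrimp, so not vegetarian — reject
D: not usable as a thickener; has spelt, so not gluten-free — out
E: has peanut, so not peanut-free — reject
F: has peanut, so not peanut-free; has tahini, so not sesame-free — no
G: no sesame, vegetarian — valid
H: only flaxseed; none excluded — keep
I: has cod, so not vegetarian; has sesame seed, so not sesame-free — no
J: has spelt, so not gluten-free — no

A, B, G, H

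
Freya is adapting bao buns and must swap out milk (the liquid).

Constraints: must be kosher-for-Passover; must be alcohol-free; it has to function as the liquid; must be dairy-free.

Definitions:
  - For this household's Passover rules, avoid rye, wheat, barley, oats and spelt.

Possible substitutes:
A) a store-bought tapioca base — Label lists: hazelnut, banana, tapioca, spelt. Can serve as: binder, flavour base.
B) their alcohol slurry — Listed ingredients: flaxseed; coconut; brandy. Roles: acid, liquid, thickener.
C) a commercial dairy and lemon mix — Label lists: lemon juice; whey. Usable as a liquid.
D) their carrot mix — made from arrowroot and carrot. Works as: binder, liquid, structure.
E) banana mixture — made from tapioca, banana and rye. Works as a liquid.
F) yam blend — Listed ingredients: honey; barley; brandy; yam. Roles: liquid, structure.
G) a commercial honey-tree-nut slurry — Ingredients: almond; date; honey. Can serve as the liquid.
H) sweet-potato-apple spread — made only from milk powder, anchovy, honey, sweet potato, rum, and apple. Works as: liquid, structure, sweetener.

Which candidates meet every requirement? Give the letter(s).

A: not usable as a liquid; has spelt, so not kosher-for-Passover — out
B: has brandy, so not alcohol-free — no
C: has whey, so not dairy-free — out
D: only arrowroot and carrot; none excluded — keep
E: has rye, so not kosher-for-Passover — no
F: has barley, so not kosher-for-Passover; has brandy, so not alcohol-free — no
G: nothing on the exclusion list — OK
H: has rum, so not alcohol-free; has milk powder, so not dairy-free — out

D, G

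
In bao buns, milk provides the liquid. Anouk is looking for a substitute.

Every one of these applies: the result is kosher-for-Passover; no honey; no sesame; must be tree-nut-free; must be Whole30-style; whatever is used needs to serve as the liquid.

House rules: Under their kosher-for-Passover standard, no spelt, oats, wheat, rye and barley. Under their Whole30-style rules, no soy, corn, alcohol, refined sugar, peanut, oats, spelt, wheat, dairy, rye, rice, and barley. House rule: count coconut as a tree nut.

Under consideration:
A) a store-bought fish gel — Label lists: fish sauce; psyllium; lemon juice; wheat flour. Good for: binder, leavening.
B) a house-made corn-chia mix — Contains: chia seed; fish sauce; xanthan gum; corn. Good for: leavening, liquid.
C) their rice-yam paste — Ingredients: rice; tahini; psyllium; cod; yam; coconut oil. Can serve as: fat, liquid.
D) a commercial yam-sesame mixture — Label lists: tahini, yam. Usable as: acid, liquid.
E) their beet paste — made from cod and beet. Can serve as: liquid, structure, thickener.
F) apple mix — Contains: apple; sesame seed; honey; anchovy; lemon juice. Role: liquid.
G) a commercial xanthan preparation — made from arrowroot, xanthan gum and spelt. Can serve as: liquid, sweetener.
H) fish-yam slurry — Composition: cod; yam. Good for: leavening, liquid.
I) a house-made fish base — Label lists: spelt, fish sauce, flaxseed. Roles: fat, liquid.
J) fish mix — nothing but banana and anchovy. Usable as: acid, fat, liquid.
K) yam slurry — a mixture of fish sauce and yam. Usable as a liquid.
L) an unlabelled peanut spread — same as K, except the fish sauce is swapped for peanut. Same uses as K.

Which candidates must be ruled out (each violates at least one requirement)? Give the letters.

A, B, C, D, F, G, I, L

A: not usable as a liquid; has wheat flour, so not kosher-for-Passover (and 1 more) — reject
B: has corn, so not Whole30-style — no
C: has rice, so not Whole30-style; has coconut oil, so not tree-nut-free (and 1 more) — no
D: has tahini, so not sesame-free — out
E: only cod and beet; none excluded — keep
F: has sesame seed, so not sesame-free; has honey, so not honey-free — out
G: has spelt, so not kosher-for-Passover; has spelt, so not Whole30-style — reject
H: only cod and yam; none excluded — OK
I: has spelt, so not kosher-for-Passover; has spelt, so not Whole30-style — no
J: nothing on the exclusion list — OK
K: every rule checks out — keep
L: has peanut, so not Whole30-style — reject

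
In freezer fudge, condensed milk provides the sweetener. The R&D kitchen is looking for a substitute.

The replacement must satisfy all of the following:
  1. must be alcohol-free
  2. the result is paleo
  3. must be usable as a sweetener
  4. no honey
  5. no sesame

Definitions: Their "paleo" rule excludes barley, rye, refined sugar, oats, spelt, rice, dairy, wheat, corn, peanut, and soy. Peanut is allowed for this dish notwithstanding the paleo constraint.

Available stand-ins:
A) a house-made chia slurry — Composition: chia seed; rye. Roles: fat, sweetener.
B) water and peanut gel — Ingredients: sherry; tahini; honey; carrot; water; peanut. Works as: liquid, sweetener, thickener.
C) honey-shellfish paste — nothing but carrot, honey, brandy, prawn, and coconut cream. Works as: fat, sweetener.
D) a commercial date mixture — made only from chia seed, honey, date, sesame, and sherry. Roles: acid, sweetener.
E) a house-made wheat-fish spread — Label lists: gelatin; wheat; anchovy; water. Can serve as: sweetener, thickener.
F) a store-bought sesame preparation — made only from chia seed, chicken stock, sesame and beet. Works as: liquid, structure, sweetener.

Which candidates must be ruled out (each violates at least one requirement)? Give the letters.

A, B, C, D, E, F

A: has rye, so not paleo — no
B: has tahini, so not sesame-free; has sherry, so not alcohol-free (and 1 more) — out
C: has brandy, so not alcohol-free; has honey, so not honey-free — out
D: has sesame, so not sesame-free; has sherry, so not alcohol-free (and 1 more) — reject
E: has wheat, so not paleo — reject
F: has sesame, so not sesame-free — reject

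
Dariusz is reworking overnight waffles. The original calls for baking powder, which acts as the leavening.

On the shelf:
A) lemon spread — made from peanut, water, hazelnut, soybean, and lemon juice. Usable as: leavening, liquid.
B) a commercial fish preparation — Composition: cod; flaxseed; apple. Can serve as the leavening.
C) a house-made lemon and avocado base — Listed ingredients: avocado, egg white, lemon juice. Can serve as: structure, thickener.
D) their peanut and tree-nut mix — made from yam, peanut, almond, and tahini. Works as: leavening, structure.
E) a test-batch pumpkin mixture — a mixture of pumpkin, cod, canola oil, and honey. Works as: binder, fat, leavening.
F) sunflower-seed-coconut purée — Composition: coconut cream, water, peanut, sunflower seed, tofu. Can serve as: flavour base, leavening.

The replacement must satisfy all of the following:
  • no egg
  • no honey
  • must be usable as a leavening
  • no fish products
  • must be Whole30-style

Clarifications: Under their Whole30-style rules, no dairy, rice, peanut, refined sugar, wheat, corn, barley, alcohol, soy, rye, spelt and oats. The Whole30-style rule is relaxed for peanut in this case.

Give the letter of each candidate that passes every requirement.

A: has soybean, so not Whole30-style — out
B: has cod, so not fish-free — out
C: not usable as a leavening; has egg white, so not egg-free — out
D: peanut is permitted under the Whole30-style carve-out; nothing else excluded — keep
E: has cod, so not fish-free; has honey, so not honey-free — no
F: has tofu, so not Whole30-style — out

D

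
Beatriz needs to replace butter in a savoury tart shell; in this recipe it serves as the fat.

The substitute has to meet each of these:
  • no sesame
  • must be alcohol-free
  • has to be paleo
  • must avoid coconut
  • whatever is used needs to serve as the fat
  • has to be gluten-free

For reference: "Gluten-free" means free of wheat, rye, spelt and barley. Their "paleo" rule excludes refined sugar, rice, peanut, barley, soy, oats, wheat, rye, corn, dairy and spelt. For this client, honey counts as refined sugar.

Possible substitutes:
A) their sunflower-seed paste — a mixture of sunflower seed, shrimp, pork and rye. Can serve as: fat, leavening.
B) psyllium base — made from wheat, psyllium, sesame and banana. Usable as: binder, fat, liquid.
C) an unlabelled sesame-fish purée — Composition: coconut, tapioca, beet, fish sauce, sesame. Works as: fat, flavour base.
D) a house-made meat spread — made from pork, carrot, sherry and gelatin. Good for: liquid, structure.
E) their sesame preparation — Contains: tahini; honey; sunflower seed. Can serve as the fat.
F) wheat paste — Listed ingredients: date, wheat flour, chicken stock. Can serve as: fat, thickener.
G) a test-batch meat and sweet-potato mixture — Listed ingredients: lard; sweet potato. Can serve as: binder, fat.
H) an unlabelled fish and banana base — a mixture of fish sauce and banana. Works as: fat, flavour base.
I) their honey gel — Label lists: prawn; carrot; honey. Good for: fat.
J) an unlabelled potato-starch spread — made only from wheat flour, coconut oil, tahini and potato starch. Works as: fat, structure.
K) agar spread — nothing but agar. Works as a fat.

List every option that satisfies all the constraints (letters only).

A: has rye, so not gluten-free; has rye, so not paleo — no
B: has wheat, so not gluten-free; has wheat, so not paleo (and 1 more) — no
C: has coconut, so not coconut-free; has sesame, so not sesame-free — no
D: not usable as a fat; has sherry, so not alcohol-free — reject
E: has honey, so not paleo; has tahini, so not sesame-free — out
F: has wheat flour, so not gluten-free; has wheat flour, so not paleo — reject
G: gluten-free, no alcohol — OK
H: works as a fat, no coconut, paleo — keep
I: has honey, so not paleo — reject
J: has wheat flour, so not gluten-free; has wheat flour, so not paleo (and 2 more) — reject
K: only agar; none excluded — keep

G, H, K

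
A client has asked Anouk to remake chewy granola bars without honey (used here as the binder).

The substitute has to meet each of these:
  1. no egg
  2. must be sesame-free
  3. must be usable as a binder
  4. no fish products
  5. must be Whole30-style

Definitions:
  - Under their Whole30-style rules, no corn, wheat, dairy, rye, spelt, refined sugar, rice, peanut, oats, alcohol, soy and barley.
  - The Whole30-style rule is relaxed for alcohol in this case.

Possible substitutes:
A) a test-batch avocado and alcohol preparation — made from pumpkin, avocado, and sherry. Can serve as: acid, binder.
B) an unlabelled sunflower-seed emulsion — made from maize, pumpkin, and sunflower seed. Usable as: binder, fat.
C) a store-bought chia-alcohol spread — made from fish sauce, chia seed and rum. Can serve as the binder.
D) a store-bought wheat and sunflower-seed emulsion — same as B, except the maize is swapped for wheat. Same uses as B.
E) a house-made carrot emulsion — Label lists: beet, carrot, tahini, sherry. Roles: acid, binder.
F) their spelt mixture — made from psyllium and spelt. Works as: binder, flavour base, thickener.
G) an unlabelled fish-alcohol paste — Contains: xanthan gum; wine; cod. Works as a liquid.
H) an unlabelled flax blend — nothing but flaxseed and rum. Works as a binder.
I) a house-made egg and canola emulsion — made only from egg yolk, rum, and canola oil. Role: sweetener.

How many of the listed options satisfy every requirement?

A: alcohol is permitted under the Whole30-style carve-out; nothing else excluded — valid
B: has maize, so not Whole30-style — reject
C: has fish sauce, so not fish-free — no
D: has wheat, so not Whole30-style — no
E: has tahini, so not sesame-free — reject
F: has spelt, so not Whole30-style — out
G: not usable as a binder; has cod, so not fish-free — out
H: alcohol is permitted under the Whole30-style carve-out; nothing else excluded — valid
I: not usable as a binder; has egg yolk, so not egg-free — reject

2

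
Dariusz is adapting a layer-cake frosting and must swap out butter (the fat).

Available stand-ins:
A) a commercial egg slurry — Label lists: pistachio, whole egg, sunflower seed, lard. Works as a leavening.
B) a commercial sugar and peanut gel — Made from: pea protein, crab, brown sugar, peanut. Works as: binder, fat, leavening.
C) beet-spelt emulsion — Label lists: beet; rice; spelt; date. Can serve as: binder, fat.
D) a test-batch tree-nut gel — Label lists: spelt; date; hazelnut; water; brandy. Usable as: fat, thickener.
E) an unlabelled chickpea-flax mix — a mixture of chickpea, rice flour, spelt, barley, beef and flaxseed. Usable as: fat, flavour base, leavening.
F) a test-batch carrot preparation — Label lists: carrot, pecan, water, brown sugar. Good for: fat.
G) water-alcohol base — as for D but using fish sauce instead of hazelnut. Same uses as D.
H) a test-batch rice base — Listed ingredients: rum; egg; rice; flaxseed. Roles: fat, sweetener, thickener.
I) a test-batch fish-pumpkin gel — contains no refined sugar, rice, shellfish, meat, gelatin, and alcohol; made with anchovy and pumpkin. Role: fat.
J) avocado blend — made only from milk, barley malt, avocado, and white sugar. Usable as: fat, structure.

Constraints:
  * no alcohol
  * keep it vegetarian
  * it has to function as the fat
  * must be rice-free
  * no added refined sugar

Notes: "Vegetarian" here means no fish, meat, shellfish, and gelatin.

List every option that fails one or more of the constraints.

A, B, C, D, E, F, G, H, I, J

A: not usable as a fat; has lard, so not vegetarian — no
B: has crab, so not vegetarian; has brown sugar, so not no-added-sugar — no
C: has rice, so not rice-free — reject
D: has brandy, so not alcohol-free — reject
E: has beef, so not vegetarian; has rice flour, so not rice-free — reject
F: has brown sugar, so not no-added-sugar — no
G: has fish sauce, so not vegetarian; has brandy, so not alcohol-free — reject
H: has rice, so not rice-free; has rum, so not alcohol-free — out
I: has anchovy, so not vegetarian — reject
J: has white sugar, so not no-added-sugar — no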